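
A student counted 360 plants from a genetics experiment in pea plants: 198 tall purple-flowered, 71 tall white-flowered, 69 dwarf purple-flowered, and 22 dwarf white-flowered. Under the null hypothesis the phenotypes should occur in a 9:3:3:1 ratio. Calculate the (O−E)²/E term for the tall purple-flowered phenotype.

0.100

Total ratio parts = 16. Expected numbers out of 360:
  tall purple-flowered: 360 × 9/16 = 202.5
  tall white-flowered: 360 × 3/16 = 67.5
  dwarf purple-flowered: 360 × 3/16 = 67.5
  dwarf white-flowered: 360 × 1/16 = 22.5
Contribution of tall purple-flowered: (198 − 202.5)² / 202.5 = 0.1000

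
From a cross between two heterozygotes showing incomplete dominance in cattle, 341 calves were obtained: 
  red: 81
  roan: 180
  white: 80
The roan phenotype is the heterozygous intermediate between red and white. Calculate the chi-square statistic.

With incomplete dominance, a heterozygote × heterozygote cross gives a 1:2:1 phenotypic ratio.
Under the 1:2:1 hypothesis (Σ ratio = 4, N = 341):
  red: 341 × 1/4 = 85.25
  roan: 341 × 2/4 = 170.5
  white: 341 × 1/4 = 85.25
χ² = Σ (O − E)² / E
  red: (81 − 85.25)² / 85.25 = 0.2119
  roan: (180 − 170.5)² / 170.5 = 0.5293
  white: (80 − 85.25)² / 85.25 = 0.3233
χ² = 0.2119 + 0.5293 + 0.3233 = 1.0645 ≈ 1.065

1.065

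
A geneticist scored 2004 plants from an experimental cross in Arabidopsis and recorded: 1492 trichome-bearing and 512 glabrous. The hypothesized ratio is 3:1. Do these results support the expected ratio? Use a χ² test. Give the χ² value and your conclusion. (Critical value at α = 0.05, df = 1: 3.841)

Expected counts for N = 2004 under a 3:1 ratio (total parts = 4):
  trichome-bearing: 2004 × 3/4 = 1503
  glabrous: 2004 × 1/4 = 501
χ² = Σ (O − E)² / E
  trichome-bearing: (1492 − 1503)² / 1503 = 0.0805
  glabrous: (512 − 501)² / 501 = 0.2415
χ² = 0.0805 + 0.2415 = 0.322
Degrees of freedom = 2 − 1 = 1; critical value at α = 0.05 is 3.841.
Since 0.322 < 3.841, we fail to reject the null hypothesis — the data are consistent with the 3:1 ratio.

0.322; consistent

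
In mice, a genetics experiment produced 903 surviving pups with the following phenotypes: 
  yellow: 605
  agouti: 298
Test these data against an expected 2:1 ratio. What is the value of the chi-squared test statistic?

Under the 2:1 hypothesis (Σ ratio = 3, N = 903):
  yellow: 903 × 2/3 = 602
  agouti: 903 × 1/3 = 301
χ² = Σ (O − E)² / E
  yellow: (605 − 602)² / 602 = 0.0150
  agouti: (298 − 301)² / 301 = 0.0299
χ² = 0.0150 + 0.0299 = 0.0449 ≈ 0.045

0.045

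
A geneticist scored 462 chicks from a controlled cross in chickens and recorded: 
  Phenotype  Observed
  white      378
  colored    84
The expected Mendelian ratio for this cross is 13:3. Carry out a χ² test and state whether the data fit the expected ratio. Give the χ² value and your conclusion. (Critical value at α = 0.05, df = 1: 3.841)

0.098; consistent

Under the 13:3 hypothesis (Σ ratio = 16, N = 462):
  white: 462 × 13/16 = 375.375
  colored: 462 × 3/16 = 86.625
χ² = Σ (O − E)² / E
  white: (378 − 375.375)² / 375.375 = 0.0184
  colored: (84 − 86.625)² / 86.625 = 0.0795
χ² = 0.0184 + 0.0795 = 0.0979 ≈ 0.098
Degrees of freedom = 2 − 1 = 1; critical value at α = 0.05 is 3.841.
Since 0.098 < 3.841, we fail to reject the null hypothesis — the data are consistent with the 13:3 ratio.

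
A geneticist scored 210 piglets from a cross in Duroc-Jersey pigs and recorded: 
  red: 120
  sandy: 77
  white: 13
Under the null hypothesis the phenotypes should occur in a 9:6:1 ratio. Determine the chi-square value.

0.070

The 9:6:1 ratio has 16 parts, so with N = 210 the expected counts are:
  red: 210 × 9/16 = 118.125
  sandy: 210 × 6/16 = 78.75
  white: 210 × 1/16 = 13.125
χ² = Σ (O − E)² / E
  red: (120 − 118.125)² / 118.125 = 0.0298
  sandy: (77 − 78.75)² / 78.75 = 0.0389
  white: (13 − 13.125)² / 13.125 = 0.0012
χ² = 0.0298 + 0.0389 + 0.0012 = 0.0699 ≈ 0.070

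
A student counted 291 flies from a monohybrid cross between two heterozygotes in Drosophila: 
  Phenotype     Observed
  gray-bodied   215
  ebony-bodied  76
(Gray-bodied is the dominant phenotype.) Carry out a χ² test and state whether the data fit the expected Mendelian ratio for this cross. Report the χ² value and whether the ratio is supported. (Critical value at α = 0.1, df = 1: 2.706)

0.194; consistent

For a monohybrid cross between heterozygotes with complete dominance, the expected phenotypic ratio is 3:1.
Expected counts for N = 291 under a 3:1 ratio (total parts = 4):
  gray-bodied: 291 × 3/4 = 218.25
  ebony-bodied: 291 × 1/4 = 72.75
χ² = Σ (O − E)² / E
  gray-bodied: (215 − 218.25)² / 218.25 = 0.0484
  ebony-bodied: (76 − 72.75)² / 72.75 = 0.1452
χ² = 0.0484 + 0.1452 = 0.1936 ≈ 0.194
Degrees of freedom = 2 − 1 = 1; critical value at α = 0.1 is 2.706.
Since 0.194 < 2.706, we fail to reject the null hypothesis — the data are consistent with the 3:1 ratio.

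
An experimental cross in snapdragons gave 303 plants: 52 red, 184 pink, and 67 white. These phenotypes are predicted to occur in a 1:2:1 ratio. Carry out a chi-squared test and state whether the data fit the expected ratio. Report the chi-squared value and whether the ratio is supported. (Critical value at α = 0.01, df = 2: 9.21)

Expected counts for N = 303 under a 1:2:1 ratio (total parts = 4):
  red: 303 × 1/4 = 75.75
  pink: 303 × 2/4 = 151.5
  white: 303 × 1/4 = 75.75
χ² = Σ (O − E)² / E
  red: (52 − 75.75)² / 75.75 = 7.4464
  pink: (184 − 151.5)² / 151.5 = 6.9719
  white: (67 − 75.75)² / 75.75 = 1.0107
χ² = 7.4464 + 6.9719 + 1.0107 = 15.429
Degrees of freedom = 3 − 1 = 2; critical value at α = 0.01 is 9.21.
Since 15.429 > 9.21, we reject the null hypothesis — the data do not fit the 1:2:1 ratio.

15.429; not consistent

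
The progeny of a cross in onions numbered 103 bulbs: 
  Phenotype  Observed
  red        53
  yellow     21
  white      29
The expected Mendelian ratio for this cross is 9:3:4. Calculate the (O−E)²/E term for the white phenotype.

Expected counts for N = 103 under a 9:3:4 ratio (total parts = 16):
  red: 103 × 9/16 = 57.9375
  yellow: 103 × 3/16 = 19.3125
  white: 103 × 4/16 = 25.75
Contribution of white: (29 − 25.75)² / 25.75 = 0.4102

0.410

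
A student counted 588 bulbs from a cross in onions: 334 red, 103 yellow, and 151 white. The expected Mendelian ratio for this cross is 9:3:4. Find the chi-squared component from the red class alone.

Total ratio parts = 16. Expected numbers out of 588:
  red: 588 × 9/16 = 330.75
  yellow: 588 × 3/16 = 110.25
  white: 588 × 4/16 = 147
Contribution of red: (334 − 330.75)² / 330.75 = 0.0319

0.032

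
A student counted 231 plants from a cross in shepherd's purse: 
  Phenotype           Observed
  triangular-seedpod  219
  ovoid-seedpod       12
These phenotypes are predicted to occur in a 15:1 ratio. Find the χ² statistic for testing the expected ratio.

Under the 15:1 hypothesis (Σ ratio = 16, N = 231):
  triangular-seedpod: 231 × 15/16 = 216.5625
  ovoid-seedpod: 231 × 1/16 = 14.4375
χ² = Σ (O − E)² / E
  triangular-seedpod: (219 − 216.5625)² / 216.5625 = 0.0274
  ovoid-seedpod: (12 − 14.4375)² / 14.4375 = 0.4115
χ² = 0.0274 + 0.4115 = 0.4389 ≈ 0.439

0.439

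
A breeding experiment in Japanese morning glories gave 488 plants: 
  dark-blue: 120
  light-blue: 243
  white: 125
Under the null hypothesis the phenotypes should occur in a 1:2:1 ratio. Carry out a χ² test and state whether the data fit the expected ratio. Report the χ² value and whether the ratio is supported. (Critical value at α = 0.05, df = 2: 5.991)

0.111; consistent

Total ratio parts = 4. Expected numbers out of 488:
  dark-blue: 488 × 1/4 = 122
  light-blue: 488 × 2/4 = 244
  white: 488 × 1/4 = 122
χ² = Σ (O − E)² / E
  dark-blue: (120 − 122)² / 122 = 0.0328
  light-blue: (243 − 244)² / 244 = 0.0041
  white: (125 − 122)² / 122 = 0.0738
χ² = 0.0328 + 0.0041 + 0.0738 = 0.1107 ≈ 0.111
Degrees of freedom = 3 − 1 = 2; critical value at α = 0.05 is 5.991.
Since 0.111 < 5.991, we fail to reject the null hypothesis — the data are consistent with the 1:2:1 ratio.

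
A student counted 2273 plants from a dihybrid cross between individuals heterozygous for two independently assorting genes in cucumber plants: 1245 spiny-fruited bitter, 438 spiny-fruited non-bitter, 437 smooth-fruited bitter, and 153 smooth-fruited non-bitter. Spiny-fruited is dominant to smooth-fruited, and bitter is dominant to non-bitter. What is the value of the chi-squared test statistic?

A dihybrid F₂ with independent assortment and complete dominance at both loci gives a 9:3:3:1 phenotypic ratio.
Under the 9:3:3:1 hypothesis (Σ ratio = 16, N = 2273):
  spiny-fruited bitter: 2273 × 9/16 = 1278.5625
  spiny-fruited non-bitter: 2273 × 3/16 = 426.1875
  smooth-fruited bitter: 2273 × 3/16 = 426.1875
  smooth-fruited non-bitter: 2273 × 1/16 = 142.0625
χ² = Σ (O − E)² / E
  spiny-fruited bitter: (1245 − 1278.5625)² / 1278.5625 = 0.8810
  spiny-fruited non-bitter: (438 − 426.1875)² / 426.1875 = 0.3274
  smooth-fruited bitter: (437 − 426.1875)² / 426.1875 = 0.2743
  smooth-fruited non-bitter: (153 − 142.0625)² / 142.0625 = 0.8421
χ² = 0.8810 + 0.3274 + 0.2743 + 0.8421 = 2.3248 ≈ 2.325

2.325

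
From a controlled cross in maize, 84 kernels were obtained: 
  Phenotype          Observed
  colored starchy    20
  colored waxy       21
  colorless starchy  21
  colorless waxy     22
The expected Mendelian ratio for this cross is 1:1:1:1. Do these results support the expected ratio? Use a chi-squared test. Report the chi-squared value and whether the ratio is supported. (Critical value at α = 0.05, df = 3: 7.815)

0.095; consistent

Total ratio parts = 4. Expected numbers out of 84:
  colored starchy: 84 × 1/4 = 21
  colored waxy: 84 × 1/4 = 21
  colorless starchy: 84 × 1/4 = 21
  colorless waxy: 84 × 1/4 = 21
χ² = Σ (O − E)² / E
  colored starchy: (20 − 21)² / 21 = 0.0476
  colored waxy: (21 − 21)² / 21 = 0.0000
  colorless starchy: (21 − 21)² / 21 = 0.0000
  colorless waxy: (22 − 21)² / 21 = 0.0476
χ² = 0.0476 + 0.0000 + 0.0000 + 0.0476 = 0.0952 ≈ 0.095
Degrees of freedom = 4 − 1 = 3; critical value at α = 0.05 is 7.815.
Since 0.095 < 7.815, we fail to reject the null hypothesis — the data are consistent with the 1:1:1:1 ratio.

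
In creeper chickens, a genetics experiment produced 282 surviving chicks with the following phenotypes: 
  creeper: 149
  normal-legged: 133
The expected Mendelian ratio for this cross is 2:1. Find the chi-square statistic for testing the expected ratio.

Total ratio parts = 3. Expected numbers out of 282:
  creeper: 282 × 2/3 = 188
  normal-legged: 282 × 1/3 = 94
χ² = Σ (O − E)² / E
  creeper: (149 − 188)² / 188 = 8.0904
  normal-legged: (133 − 94)² / 94 = 16.1809
χ² = 8.0904 + 16.1809 = 24.2713 ≈ 24.271

24.271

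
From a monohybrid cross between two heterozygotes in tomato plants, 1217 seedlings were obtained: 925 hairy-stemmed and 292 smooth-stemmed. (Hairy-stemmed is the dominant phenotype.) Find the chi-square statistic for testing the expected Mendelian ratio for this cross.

0.658

For a monohybrid cross between heterozygotes with complete dominance, the expected phenotypic ratio is 3:1.
Total ratio parts = 4. Expected numbers out of 1217:
  hairy-stemmed: 1217 × 3/4 = 912.75
  smooth-stemmed: 1217 × 1/4 = 304.25
χ² = Σ (O − E)² / E
  hairy-stemmed: (925 − 912.75)² / 912.75 = 0.1644
  smooth-stemmed: (292 − 304.25)² / 304.25 = 0.4932
χ² = 0.1644 + 0.4932 = 0.6576 ≈ 0.658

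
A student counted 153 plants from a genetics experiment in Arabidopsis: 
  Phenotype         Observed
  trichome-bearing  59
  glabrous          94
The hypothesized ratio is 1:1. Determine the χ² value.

8.007

Total ratio parts = 2. Expected numbers out of 153:
  trichome-bearing: 153 × 1/2 = 76.5
  glabrous: 153 × 1/2 = 76.5
χ² = Σ (O − E)² / E
  trichome-bearing: (59 − 76.5)² / 76.5 = 4.0033
  glabrous: (94 − 76.5)² / 76.5 = 4.0033
χ² = 4.0033 + 4.0033 = 8.0066 ≈ 8.007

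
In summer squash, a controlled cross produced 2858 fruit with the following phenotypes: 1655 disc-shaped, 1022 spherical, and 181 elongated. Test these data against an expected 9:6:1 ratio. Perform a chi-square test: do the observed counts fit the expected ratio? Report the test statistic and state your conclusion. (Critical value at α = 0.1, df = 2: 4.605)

Under the 9:6:1 hypothesis (Σ ratio = 16, N = 2858):
  disc-shaped: 2858 × 9/16 = 1607.625
  spherical: 2858 × 6/16 = 1071.75
  elongated: 2858 × 1/16 = 178.625
χ² = Σ (O − E)² / E
  disc-shaped: (1655 − 1607.625)² / 1607.625 = 1.3961
  spherical: (1022 − 1071.75)² / 1071.75 = 2.3094
  elongated: (181 − 178.625)² / 178.625 = 0.0316
χ² = 1.3961 + 2.3094 + 0.0316 = 3.7371 ≈ 3.737
Degrees of freedom = 3 − 1 = 2; critical value at α = 0.1 is 4.605.
Since 3.737 < 4.605, we fail to reject the null hypothesis — the data are consistent with the 9:6:1 ratio.

3.737; consistent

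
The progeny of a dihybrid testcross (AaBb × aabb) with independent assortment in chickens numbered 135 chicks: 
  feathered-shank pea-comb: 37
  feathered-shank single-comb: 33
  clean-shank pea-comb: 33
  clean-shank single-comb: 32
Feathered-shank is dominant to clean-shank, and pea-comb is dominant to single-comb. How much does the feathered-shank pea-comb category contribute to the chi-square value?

A dihybrid testcross with independent assortment gives a 1:1:1:1 ratio.
The 1:1:1:1 ratio has 4 parts, so with N = 135 the expected counts are:
  feathered-shank pea-comb: 135 × 1/4 = 33.75
  feathered-shank single-comb: 135 × 1/4 = 33.75
  clean-shank pea-comb: 135 × 1/4 = 33.75
  clean-shank single-comb: 135 × 1/4 = 33.75
Contribution of feathered-shank pea-comb: (37 − 33.75)² / 33.75 = 0.3130

0.313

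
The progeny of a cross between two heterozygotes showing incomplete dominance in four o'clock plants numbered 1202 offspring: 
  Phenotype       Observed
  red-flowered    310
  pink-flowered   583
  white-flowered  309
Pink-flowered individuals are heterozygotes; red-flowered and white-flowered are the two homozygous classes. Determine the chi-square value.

1.080

With incomplete dominance, a heterozygote × heterozygote cross gives a 1:2:1 phenotypic ratio.
The 1:2:1 ratio has 4 parts, so with N = 1202 the expected counts are:
  red-flowered: 1202 × 1/4 = 300.5
  pink-flowered: 1202 × 2/4 = 601
  white-flowered: 1202 × 1/4 = 300.5
χ² = Σ (O − E)² / E
  red-flowered: (310 − 300.5)² / 300.5 = 0.3003
  pink-flowered: (583 − 601)² / 601 = 0.5391
  white-flowered: (309 − 300.5)² / 300.5 = 0.2404
χ² = 0.3003 + 0.5391 + 0.2404 = 1.0798 ≈ 1.080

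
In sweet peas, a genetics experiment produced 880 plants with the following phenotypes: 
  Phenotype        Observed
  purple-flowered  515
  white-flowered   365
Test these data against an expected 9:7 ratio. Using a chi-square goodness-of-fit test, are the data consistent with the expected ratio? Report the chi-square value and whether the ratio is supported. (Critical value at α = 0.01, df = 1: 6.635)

1.847; consistent

The 9:7 ratio has 16 parts, so with N = 880 the expected counts are:
  purple-flowered: 880 × 9/16 = 495
  white-flowered: 880 × 7/16 = 385
χ² = Σ (O − E)² / E
  purple-flowered: (515 − 495)² / 495 = 0.8081
  white-flowered: (365 − 385)² / 385 = 1.0390
χ² = 0.8081 + 1.0390 = 1.8471 ≈ 1.847
Degrees of freedom = 2 − 1 = 1; critical value at α = 0.01 is 6.635.
Since 1.847 < 6.635, we fail to reject the null hypothesis — the data are consistent with the 9:7 ratio.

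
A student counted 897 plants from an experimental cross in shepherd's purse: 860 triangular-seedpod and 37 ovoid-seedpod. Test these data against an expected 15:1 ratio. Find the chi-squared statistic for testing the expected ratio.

Under the 15:1 hypothesis (Σ ratio = 16, N = 897):
  triangular-seedpod: 897 × 15/16 = 840.9375
  ovoid-seedpod: 897 × 1/16 = 56.0625
χ² = Σ (O − E)² / E
  triangular-seedpod: (860 − 840.9375)² / 840.9375 = 0.4321
  ovoid-seedpod: (37 − 56.0625)² / 56.0625 = 6.4817
χ² = 0.4321 + 6.4817 = 6.9138 ≈ 6.914

6.914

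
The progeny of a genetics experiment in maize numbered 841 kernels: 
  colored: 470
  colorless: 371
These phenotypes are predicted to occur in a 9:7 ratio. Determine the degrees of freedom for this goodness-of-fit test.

A goodness-of-fit test with 2 phenotype classes has df = 2 − 1 = 1.

1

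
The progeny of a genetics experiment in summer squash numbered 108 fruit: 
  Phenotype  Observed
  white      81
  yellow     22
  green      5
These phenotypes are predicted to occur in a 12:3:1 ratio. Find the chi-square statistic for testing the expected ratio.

0.605

Total ratio parts = 16. Expected numbers out of 108:
  white: 108 × 12/16 = 81
  yellow: 108 × 3/16 = 20.25
  green: 108 × 1/16 = 6.75
χ² = Σ (O − E)² / E
  white: (81 − 81)² / 81 = 0.0000
  yellow: (22 − 20.25)² / 20.25 = 0.1512
  green: (5 − 6.75)² / 6.75 = 0.4537
χ² = 0.0000 + 0.1512 + 0.4537 = 0.6049 ≈ 0.605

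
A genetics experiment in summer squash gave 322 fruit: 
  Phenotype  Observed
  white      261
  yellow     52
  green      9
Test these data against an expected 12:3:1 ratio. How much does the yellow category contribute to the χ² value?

1.162

Total ratio parts = 16. Expected numbers out of 322:
  white: 322 × 12/16 = 241.5
  yellow: 322 × 3/16 = 60.375
  green: 322 × 1/16 = 20.125
Contribution of yellow: (52 − 60.375)² / 60.375 = 1.1617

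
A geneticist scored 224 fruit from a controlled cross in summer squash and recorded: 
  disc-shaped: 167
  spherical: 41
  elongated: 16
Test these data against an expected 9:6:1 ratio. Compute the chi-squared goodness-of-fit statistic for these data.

Total ratio parts = 16. Expected numbers out of 224:
  disc-shaped: 224 × 9/16 = 126
  spherical: 224 × 6/16 = 84
  elongated: 224 × 1/16 = 14
χ² = Σ (O − E)² / E
  disc-shaped: (167 − 126)² / 126 = 13.3413
  spherical: (41 − 84)² / 84 = 22.0119
  elongated: (16 − 14)² / 14 = 0.2857
χ² = 13.3413 + 22.0119 + 0.2857 = 35.6389 ≈ 35.639

35.639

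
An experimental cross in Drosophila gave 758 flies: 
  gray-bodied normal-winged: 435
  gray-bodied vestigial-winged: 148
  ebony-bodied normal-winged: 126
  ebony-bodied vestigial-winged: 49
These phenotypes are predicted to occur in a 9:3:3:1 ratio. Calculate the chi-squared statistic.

Expected counts for N = 758 under a 9:3:3:1 ratio (total parts = 16):
  gray-bodied normal-winged: 758 × 9/16 = 426.375
  gray-bodied vestigial-winged: 758 × 3/16 = 142.125
  ebony-bodied normal-winged: 758 × 3/16 = 142.125
  ebony-bodied vestigial-winged: 758 × 1/16 = 47.375
χ² = Σ (O − E)² / E
  gray-bodied normal-winged: (435 − 426.375)² / 426.375 = 0.1745
  gray-bodied vestigial-winged: (148 − 142.125)² / 142.125 = 0.2429
  ebony-bodied normal-winged: (126 − 142.125)² / 142.125 = 1.8295
  ebony-bodied vestigial-winged: (49 − 47.375)² / 47.375 = 0.0557
χ² = 0.1745 + 0.2429 + 1.8295 + 0.0557 = 2.3026 ≈ 2.303

2.303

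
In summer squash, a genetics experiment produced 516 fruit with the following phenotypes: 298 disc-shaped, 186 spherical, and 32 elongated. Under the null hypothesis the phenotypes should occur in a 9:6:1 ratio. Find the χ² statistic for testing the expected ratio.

0.500

Under the 9:6:1 hypothesis (Σ ratio = 16, N = 516):
  disc-shaped: 516 × 9/16 = 290.25
  spherical: 516 × 6/16 = 193.5
  elongated: 516 × 1/16 = 32.25
χ² = Σ (O − E)² / E
  disc-shaped: (298 − 290.25)² / 290.25 = 0.2069
  spherical: (186 − 193.5)² / 193.5 = 0.2907
  elongated: (32 − 32.25)² / 32.25 = 0.0019
χ² = 0.2069 + 0.2907 + 0.0019 = 0.4995 ≈ 0.500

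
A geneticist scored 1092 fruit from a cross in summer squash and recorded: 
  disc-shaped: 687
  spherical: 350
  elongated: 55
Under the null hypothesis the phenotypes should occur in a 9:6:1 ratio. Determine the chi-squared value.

19.834

Total ratio parts = 16. Expected numbers out of 1092:
  disc-shaped: 1092 × 9/16 = 614.25
  spherical: 1092 × 6/16 = 409.5
  elongated: 1092 × 1/16 = 68.25
χ² = Σ (O − E)² / E
  disc-shaped: (687 − 614.25)² / 614.25 = 8.6163
  spherical: (350 − 409.5)² / 409.5 = 8.6453
  elongated: (55 − 68.25)² / 68.25 = 2.5723
χ² = 8.6163 + 8.6453 + 2.5723 = 19.8339 ≈ 19.834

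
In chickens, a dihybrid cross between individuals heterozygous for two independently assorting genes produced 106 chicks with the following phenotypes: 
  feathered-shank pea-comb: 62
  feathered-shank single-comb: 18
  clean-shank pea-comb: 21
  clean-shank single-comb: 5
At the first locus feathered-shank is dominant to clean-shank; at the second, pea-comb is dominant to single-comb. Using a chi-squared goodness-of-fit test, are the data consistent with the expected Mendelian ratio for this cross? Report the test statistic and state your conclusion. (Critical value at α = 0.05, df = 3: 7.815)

0.734; consistent

A dihybrid F₂ with independent assortment and complete dominance at both loci gives a 9:3:3:1 phenotypic ratio.
Under the 9:3:3:1 hypothesis (Σ ratio = 16, N = 106):
  feathered-shank pea-comb: 106 × 9/16 = 59.625
  feathered-shank single-comb: 106 × 3/16 = 19.875
  clean-shank pea-comb: 106 × 3/16 = 19.875
  clean-shank single-comb: 106 × 1/16 = 6.625
χ² = Σ (O − E)² / E
  feathered-shank pea-comb: (62 − 59.625)² / 59.625 = 0.0946
  feathered-shank single-comb: (18 − 19.875)² / 19.875 = 0.1769
  clean-shank pea-comb: (21 − 19.875)² / 19.875 = 0.0637
  clean-shank single-comb: (5 − 6.625)² / 6.625 = 0.3986
χ² = 0.0946 + 0.1769 + 0.0637 + 0.3986 = 0.7338 ≈ 0.734
Degrees of freedom = 4 − 1 = 3; critical value at α = 0.05 is 7.815.
Since 0.734 < 7.815, we fail to reject the null hypothesis — the data are consistent with the 9:3:3:1 ratio.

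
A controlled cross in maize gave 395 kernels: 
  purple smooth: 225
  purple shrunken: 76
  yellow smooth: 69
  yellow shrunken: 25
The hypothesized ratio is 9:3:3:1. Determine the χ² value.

0.436

Under the 9:3:3:1 hypothesis (Σ ratio = 16, N = 395):
  purple smooth: 395 × 9/16 = 222.1875
  purple shrunken: 395 × 3/16 = 74.0625
  yellow smooth: 395 × 3/16 = 74.0625
  yellow shrunken: 395 × 1/16 = 24.6875
χ² = Σ (O − E)² / E
  purple smooth: (225 − 222.1875)² / 222.1875 = 0.0356
  purple shrunken: (76 − 74.0625)² / 74.0625 = 0.0507
  yellow smooth: (69 − 74.0625)² / 74.0625 = 0.3460
  yellow shrunken: (25 − 24.6875)² / 24.6875 = 0.0040
χ² = 0.0356 + 0.0507 + 0.3460 + 0.0040 = 0.4363 ≈ 0.436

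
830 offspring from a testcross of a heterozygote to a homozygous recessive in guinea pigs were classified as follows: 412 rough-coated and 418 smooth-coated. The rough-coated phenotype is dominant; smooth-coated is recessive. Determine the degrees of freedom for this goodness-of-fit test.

1

A testcross of a heterozygote (Aa × aa) gives a 1:1 phenotypic ratio.
A goodness-of-fit test with 2 phenotype classes has df = 2 − 1 = 1.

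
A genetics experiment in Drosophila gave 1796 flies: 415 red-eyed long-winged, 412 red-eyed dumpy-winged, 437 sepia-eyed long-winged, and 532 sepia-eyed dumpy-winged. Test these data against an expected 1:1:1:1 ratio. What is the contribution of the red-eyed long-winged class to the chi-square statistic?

Under the 1:1:1:1 hypothesis (Σ ratio = 4, N = 1796):
  red-eyed long-winged: 1796 × 1/4 = 449
  red-eyed dumpy-winged: 1796 × 1/4 = 449
  sepia-eyed long-winged: 1796 × 1/4 = 449
  sepia-eyed dumpy-winged: 1796 × 1/4 = 449
Contribution of red-eyed long-winged: (415 − 449)² / 449 = 2.5746

2.575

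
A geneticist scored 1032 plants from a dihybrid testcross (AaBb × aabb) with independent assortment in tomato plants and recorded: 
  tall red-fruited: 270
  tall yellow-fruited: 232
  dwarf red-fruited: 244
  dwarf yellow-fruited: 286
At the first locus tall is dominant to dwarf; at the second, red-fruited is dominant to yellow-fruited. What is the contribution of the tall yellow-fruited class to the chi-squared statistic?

2.620

A dihybrid testcross with independent assortment gives a 1:1:1:1 ratio.
The 1:1:1:1 ratio has 4 parts, so with N = 1032 the expected counts are:
  tall red-fruited: 1032 × 1/4 = 258
  tall yellow-fruited: 1032 × 1/4 = 258
  dwarf red-fruited: 1032 × 1/4 = 258
  dwarf yellow-fruited: 1032 × 1/4 = 258
Contribution of tall yellow-fruited: (232 − 258)² / 258 = 2.6202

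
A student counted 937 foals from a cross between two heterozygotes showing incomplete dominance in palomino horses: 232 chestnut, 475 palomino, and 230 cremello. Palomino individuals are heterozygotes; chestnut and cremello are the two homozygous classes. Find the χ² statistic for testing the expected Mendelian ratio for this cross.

0.189

With incomplete dominance, a heterozygote × heterozygote cross gives a 1:2:1 phenotypic ratio.
The 1:2:1 ratio has 4 parts, so with N = 937 the expected counts are:
  chestnut: 937 × 1/4 = 234.25
  palomino: 937 × 2/4 = 468.5
  cremello: 937 × 1/4 = 234.25
χ² = Σ (O − E)² / E
  chestnut: (232 − 234.25)² / 234.25 = 0.0216
  palomino: (475 − 468.5)² / 468.5 = 0.0902
  cremello: (230 − 234.25)² / 234.25 = 0.0771
χ² = 0.0216 + 0.0902 + 0.0771 = 0.1889 ≈ 0.189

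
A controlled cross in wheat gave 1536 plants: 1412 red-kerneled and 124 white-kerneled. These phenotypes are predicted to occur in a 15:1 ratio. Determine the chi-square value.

Total ratio parts = 16. Expected numbers out of 1536:
  red-kerneled: 1536 × 15/16 = 1440
  white-kerneled: 1536 × 1/16 = 96
χ² = Σ (O − E)² / E
  red-kerneled: (1412 − 1440)² / 1440 = 0.5444
  white-kerneled: (124 − 96)² / 96 = 8.1667
χ² = 0.5444 + 8.1667 = 8.7111 ≈ 8.711

8.711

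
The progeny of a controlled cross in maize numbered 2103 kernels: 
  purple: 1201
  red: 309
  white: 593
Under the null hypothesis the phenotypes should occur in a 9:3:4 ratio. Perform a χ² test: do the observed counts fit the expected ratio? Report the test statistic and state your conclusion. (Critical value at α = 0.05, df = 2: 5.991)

27.336; not consistent

The 9:3:4 ratio has 16 parts, so with N = 2103 the expected counts are:
  purple: 2103 × 9/16 = 1182.9375
  red: 2103 × 3/16 = 394.3125
  white: 2103 × 4/16 = 525.75
χ² = Σ (O − E)² / E
  purple: (1201 − 1182.9375)² / 1182.9375 = 0.2758
  red: (309 − 394.3125)² / 394.3125 = 18.4580
  white: (593 − 525.75)² / 525.75 = 8.6021
χ² = 0.2758 + 18.4580 + 8.6021 = 27.3359 ≈ 27.336
Degrees of freedom = 3 − 1 = 2; critical value at α = 0.05 is 5.991.
Since 27.336 > 5.991, we reject the null hypothesis — the data do not fit the 9:3:4 ratio.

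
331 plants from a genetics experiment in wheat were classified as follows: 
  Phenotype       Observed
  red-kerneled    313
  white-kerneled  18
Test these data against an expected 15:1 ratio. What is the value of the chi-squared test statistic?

Expected counts for N = 331 under a 15:1 ratio (total parts = 16):
  red-kerneled: 331 × 15/16 = 310.3125
  white-kerneled: 331 × 1/16 = 20.6875
χ² = Σ (O − E)² / E
  red-kerneled: (313 − 310.3125)² / 310.3125 = 0.0233
  white-kerneled: (18 − 20.6875)² / 20.6875 = 0.3491
χ² = 0.0233 + 0.3491 = 0.3724 ≈ 0.372

0.372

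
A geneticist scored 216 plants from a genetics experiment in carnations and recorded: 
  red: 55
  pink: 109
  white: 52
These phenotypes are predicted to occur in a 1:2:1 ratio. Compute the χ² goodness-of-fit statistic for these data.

0.102

Under the 1:2:1 hypothesis (Σ ratio = 4, N = 216):
  red: 216 × 1/4 = 54
  pink: 216 × 2/4 = 108
  white: 216 × 1/4 = 54
χ² = Σ (O − E)² / E
  red: (55 − 54)² / 54 = 0.0185
  pink: (109 − 108)² / 108 = 0.0093
  white: (52 − 54)² / 54 = 0.0741
χ² = 0.0185 + 0.0093 + 0.0741 = 0.1019 ≈ 0.102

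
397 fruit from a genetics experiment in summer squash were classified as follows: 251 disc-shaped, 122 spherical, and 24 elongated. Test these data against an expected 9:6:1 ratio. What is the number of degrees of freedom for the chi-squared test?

2

A goodness-of-fit test with 3 phenotype classes has df = 3 − 1 = 2.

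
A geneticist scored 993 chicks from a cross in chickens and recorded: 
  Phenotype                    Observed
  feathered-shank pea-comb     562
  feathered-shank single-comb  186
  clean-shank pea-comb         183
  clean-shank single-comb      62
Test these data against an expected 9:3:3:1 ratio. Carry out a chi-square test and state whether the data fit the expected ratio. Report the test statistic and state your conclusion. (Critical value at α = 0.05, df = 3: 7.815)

0.076; consistent

Total ratio parts = 16. Expected numbers out of 993:
  feathered-shank pea-comb: 993 × 9/16 = 558.5625
  feathered-shank single-comb: 993 × 3/16 = 186.1875
  clean-shank pea-comb: 993 × 3/16 = 186.1875
  clean-shank single-comb: 993 × 1/16 = 62.0625
χ² = Σ (O − E)² / E
  feathered-shank pea-comb: (562 − 558.5625)² / 558.5625 = 0.0212
  feathered-shank single-comb: (186 − 186.1875)² / 186.1875 = 0.0002
  clean-shank pea-comb: (183 − 186.1875)² / 186.1875 = 0.0546
  clean-shank single-comb: (62 − 62.0625)² / 62.0625 = 0.0001
χ² = 0.0212 + 0.0002 + 0.0546 + 0.0001 = 0.0761 ≈ 0.076
Degrees of freedom = 4 − 1 = 3; critical value at α = 0.05 is 7.815.
Since 0.076 < 7.815, we fail to reject the null hypothesis — the data are consistent with the 9:3:3:1 ratio.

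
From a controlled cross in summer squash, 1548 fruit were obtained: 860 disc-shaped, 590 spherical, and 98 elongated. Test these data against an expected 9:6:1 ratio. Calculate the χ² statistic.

0.304

The 9:6:1 ratio has 16 parts, so with N = 1548 the expected counts are:
  disc-shaped: 1548 × 9/16 = 870.75
  spherical: 1548 × 6/16 = 580.5
  elongated: 1548 × 1/16 = 96.75
χ² = Σ (O − E)² / E
  disc-shaped: (860 − 870.75)² / 870.75 = 0.1327
  spherical: (590 − 580.5)² / 580.5 = 0.1555
  elongated: (98 − 96.75)² / 96.75 = 0.0161
χ² = 0.1327 + 0.1555 + 0.0161 = 0.3043 ≈ 0.304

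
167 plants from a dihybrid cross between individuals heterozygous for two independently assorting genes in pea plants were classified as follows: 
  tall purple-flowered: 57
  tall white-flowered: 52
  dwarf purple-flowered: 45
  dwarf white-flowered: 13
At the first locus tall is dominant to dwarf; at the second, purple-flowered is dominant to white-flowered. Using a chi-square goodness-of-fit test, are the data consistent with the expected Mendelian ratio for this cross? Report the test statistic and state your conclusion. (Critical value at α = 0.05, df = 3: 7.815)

34.804; not consistent

A dihybrid F₂ with independent assortment and complete dominance at both loci gives a 9:3:3:1 phenotypic ratio.
Expected counts for N = 167 under a 9:3:3:1 ratio (total parts = 16):
  tall purple-flowered: 167 × 9/16 = 93.9375
  tall white-flowered: 167 × 3/16 = 31.3125
  dwarf purple-flowered: 167 × 3/16 = 31.3125
  dwarf white-flowered: 167 × 1/16 = 10.4375
χ² = Σ (O − E)² / E
  tall purple-flowered: (57 − 93.9375)² / 93.9375 = 14.5243
  tall white-flowered: (52 − 31.3125)² / 31.3125 = 13.6678
  dwarf purple-flowered: (45 − 31.3125)² / 31.3125 = 5.9832
  dwarf white-flowered: (13 − 10.4375)² / 10.4375 = 0.6291
χ² = 14.5243 + 13.6678 + 5.9832 + 0.6291 = 34.8044 ≈ 34.804
Degrees of freedom = 4 − 1 = 3; critical value at α = 0.05 is 7.815.
Since 34.804 > 7.815, we reject the null hypothesis — the data do not fit the 9:3:3:1 ratio.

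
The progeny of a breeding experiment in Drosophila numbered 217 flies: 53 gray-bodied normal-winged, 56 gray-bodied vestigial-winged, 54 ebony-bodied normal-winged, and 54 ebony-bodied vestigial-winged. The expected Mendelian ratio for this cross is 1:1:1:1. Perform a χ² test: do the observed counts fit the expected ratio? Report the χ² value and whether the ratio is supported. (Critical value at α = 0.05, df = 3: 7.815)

0.088; consistent

Total ratio parts = 4. Expected numbers out of 217:
  gray-bodied normal-winged: 217 × 1/4 = 54.25
  gray-bodied vestigial-winged: 217 × 1/4 = 54.25
  ebony-bodied normal-winged: 217 × 1/4 = 54.25
  ebony-bodied vestigial-winged: 217 × 1/4 = 54.25
χ² = Σ (O − E)² / E
  gray-bodied normal-winged: (53 − 54.25)² / 54.25 = 0.0288
  gray-bodied vestigial-winged: (56 − 54.25)² / 54.25 = 0.0565
  ebony-bodied normal-winged: (54 − 54.25)² / 54.25 = 0.0012
  ebony-bodied vestigial-winged: (54 − 54.25)² / 54.25 = 0.0012
χ² = 0.0288 + 0.0565 + 0.0012 + 0.0012 = 0.0877 ≈ 0.088
Degrees of freedom = 4 − 1 = 3; critical value at α = 0.05 is 7.815.
Since 0.088 < 7.815, we fail to reject the null hypothesis — the data are consistent with the 1:1:1:1 ratio.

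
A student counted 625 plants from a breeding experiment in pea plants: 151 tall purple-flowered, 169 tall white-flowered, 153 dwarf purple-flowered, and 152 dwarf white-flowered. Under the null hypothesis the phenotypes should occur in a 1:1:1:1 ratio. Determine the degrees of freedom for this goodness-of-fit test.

3

A goodness-of-fit test with 4 phenotype classes has df = 4 − 1 = 3.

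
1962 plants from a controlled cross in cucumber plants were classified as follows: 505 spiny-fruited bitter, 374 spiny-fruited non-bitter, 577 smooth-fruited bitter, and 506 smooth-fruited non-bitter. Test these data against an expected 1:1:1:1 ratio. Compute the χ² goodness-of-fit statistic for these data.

43.843

Under the 1:1:1:1 hypothesis (Σ ratio = 4, N = 1962):
  spiny-fruited bitter: 1962 × 1/4 = 490.5
  spiny-fruited non-bitter: 1962 × 1/4 = 490.5
  smooth-fruited bitter: 1962 × 1/4 = 490.5
  smooth-fruited non-bitter: 1962 × 1/4 = 490.5
χ² = Σ (O − E)² / E
  spiny-fruited bitter: (505 − 490.5)² / 490.5 = 0.4286
  spiny-fruited non-bitter: (374 − 490.5)² / 490.5 = 27.6702
  smooth-fruited bitter: (577 − 490.5)² / 490.5 = 15.2543
  smooth-fruited non-bitter: (506 − 490.5)² / 490.5 = 0.4898
χ² = 0.4286 + 27.6702 + 15.2543 + 0.4898 = 43.8429 ≈ 43.843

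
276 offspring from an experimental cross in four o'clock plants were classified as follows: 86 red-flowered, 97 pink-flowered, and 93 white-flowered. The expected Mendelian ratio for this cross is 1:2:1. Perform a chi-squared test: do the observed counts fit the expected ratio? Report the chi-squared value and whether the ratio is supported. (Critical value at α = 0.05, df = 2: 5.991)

24.717; not consistent

The 1:2:1 ratio has 4 parts, so with N = 276 the expected counts are:
  red-flowered: 276 × 1/4 = 69
  pink-flowered: 276 × 2/4 = 138
  white-flowered: 276 × 1/4 = 69
χ² = Σ (O − E)² / E
  red-flowered: (86 − 69)² / 69 = 4.1884
  pink-flowered: (97 − 138)² / 138 = 12.1812
  white-flowered: (93 − 69)² / 69 = 8.3478
χ² = 4.1884 + 12.1812 + 8.3478 = 24.7174 ≈ 24.717
Degrees of freedom = 3 − 1 = 2; critical value at α = 0.05 is 5.991.
Since 24.717 > 5.991, we reject the null hypothesis — the data do not fit the 1:2:1 ratio.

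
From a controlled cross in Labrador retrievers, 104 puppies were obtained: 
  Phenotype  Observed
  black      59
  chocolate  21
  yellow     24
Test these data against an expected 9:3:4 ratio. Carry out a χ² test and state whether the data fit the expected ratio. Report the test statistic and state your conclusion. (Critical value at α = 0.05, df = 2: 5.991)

0.274; consistent

Total ratio parts = 16. Expected numbers out of 104:
  black: 104 × 9/16 = 58.5
  chocolate: 104 × 3/16 = 19.5
  yellow: 104 × 4/16 = 26
χ² = Σ (O − E)² / E
  black: (59 − 58.5)² / 58.5 = 0.0043
  chocolate: (21 − 19.5)² / 19.5 = 0.1154
  yellow: (24 − 26)² / 26 = 0.1538
χ² = 0.0043 + 0.1154 + 0.1538 = 0.2735 ≈ 0.274
Degrees of freedom = 3 − 1 = 2; critical value at α = 0.05 is 5.991.
Since 0.274 < 5.991, we fail to reject the null hypothesis — the data are consistent with the 9:3:4 ratio.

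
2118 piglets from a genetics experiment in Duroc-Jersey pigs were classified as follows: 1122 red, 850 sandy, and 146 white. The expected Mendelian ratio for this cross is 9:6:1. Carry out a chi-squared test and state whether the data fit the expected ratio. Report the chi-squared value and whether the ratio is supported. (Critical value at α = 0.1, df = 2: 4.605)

9.355; not consistent

Expected counts for N = 2118 under a 9:6:1 ratio (total parts = 16):
  red: 2118 × 9/16 = 1191.375
  sandy: 2118 × 6/16 = 794.25
  white: 2118 × 1/16 = 132.375
χ² = Σ (O − E)² / E
  red: (1122 − 1191.375)² / 1191.375 = 4.0398
  sandy: (850 − 794.25)² / 794.25 = 3.9132
  white: (146 − 132.375)² / 132.375 = 1.4024
χ² = 4.0398 + 3.9132 + 1.4024 = 9.3554 ≈ 9.355
Degrees of freedom = 3 − 1 = 2; critical value at α = 0.1 is 4.605.
Since 9.355 > 4.605, we reject the null hypothesis — the data do not fit the 9:6:1 ratio.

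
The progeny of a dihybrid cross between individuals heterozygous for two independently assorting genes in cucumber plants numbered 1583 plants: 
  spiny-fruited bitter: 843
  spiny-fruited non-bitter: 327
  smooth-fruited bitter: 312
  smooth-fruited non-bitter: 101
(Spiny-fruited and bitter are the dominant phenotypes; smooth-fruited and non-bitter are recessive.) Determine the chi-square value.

A dihybrid F₂ with independent assortment and complete dominance at both loci gives a 9:3:3:1 phenotypic ratio.
Total ratio parts = 16. Expected numbers out of 1583:
  spiny-fruited bitter: 1583 × 9/16 = 890.4375
  spiny-fruited non-bitter: 1583 × 3/16 = 296.8125
  smooth-fruited bitter: 1583 × 3/16 = 296.8125
  smooth-fruited non-bitter: 1583 × 1/16 = 98.9375
χ² = Σ (O − E)² / E
  spiny-fruited bitter: (843 − 890.4375)² / 890.4375 = 2.5272
  spiny-fruited non-bitter: (327 − 296.8125)² / 296.8125 = 3.0702
  smooth-fruited bitter: (312 − 296.8125)² / 296.8125 = 0.7771
  smooth-fruited non-bitter: (101 − 98.9375)² / 98.9375 = 0.0430
χ² = 2.5272 + 3.0702 + 0.7771 + 0.0430 = 6.4175 ≈ 6.418

6.418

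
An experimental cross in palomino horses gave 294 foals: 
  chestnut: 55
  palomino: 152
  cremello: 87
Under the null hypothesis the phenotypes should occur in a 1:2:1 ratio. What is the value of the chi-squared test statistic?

The 1:2:1 ratio has 4 parts, so with N = 294 the expected counts are:
  chestnut: 294 × 1/4 = 73.5
  palomino: 294 × 2/4 = 147
  cremello: 294 × 1/4 = 73.5
χ² = Σ (O − E)² / E
  chestnut: (55 − 73.5)² / 73.5 = 4.6565
  palomino: (152 − 147)² / 147 = 0.1701
  cremello: (87 − 73.5)² / 73.5 = 2.4796
χ² = 4.6565 + 0.1701 + 2.4796 = 7.3062 ≈ 7.306

7.306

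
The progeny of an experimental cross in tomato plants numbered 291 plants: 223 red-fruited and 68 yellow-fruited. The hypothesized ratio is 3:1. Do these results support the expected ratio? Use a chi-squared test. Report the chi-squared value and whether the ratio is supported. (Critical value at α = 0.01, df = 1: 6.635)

The 3:1 ratio has 4 parts, so with N = 291 the expected counts are:
  red-fruited: 291 × 3/4 = 218.25
  yellow-fruited: 291 × 1/4 = 72.75
χ² = Σ (O − E)² / E
  red-fruited: (223 − 218.25)² / 218.25 = 0.1034
  yellow-fruited: (68 − 72.75)² / 72.75 = 0.3101
χ² = 0.1034 + 0.3101 = 0.4135 ≈ 0.414
Degrees of freedom = 2 − 1 = 1; critical value at α = 0.01 is 6.635.
Since 0.414 < 6.635, we fail to reject the null hypothesis — the data are consistent with the 3:1 ratio.

0.414; consistent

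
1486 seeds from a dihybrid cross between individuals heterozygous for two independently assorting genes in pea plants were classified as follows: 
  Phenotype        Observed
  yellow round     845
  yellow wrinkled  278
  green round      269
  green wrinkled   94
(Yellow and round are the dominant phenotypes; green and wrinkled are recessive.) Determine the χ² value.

0.447

A dihybrid F₂ with independent assortment and complete dominance at both loci gives a 9:3:3:1 phenotypic ratio.
Under the 9:3:3:1 hypothesis (Σ ratio = 16, N = 1486):
  yellow round: 1486 × 9/16 = 835.875
  yellow wrinkled: 1486 × 3/16 = 278.625
  green round: 1486 × 3/16 = 278.625
  green wrinkled: 1486 × 1/16 = 92.875
χ² = Σ (O − E)² / E
  yellow round: (845 − 835.875)² / 835.875 = 0.0996
  yellow wrinkled: (278 − 278.625)² / 278.625 = 0.0014
  green round: (269 − 278.625)² / 278.625 = 0.3325
  green wrinkled: (94 − 92.875)² / 92.875 = 0.0136
χ² = 0.0996 + 0.0014 + 0.3325 + 0.0136 = 0.4471 ≈ 0.447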